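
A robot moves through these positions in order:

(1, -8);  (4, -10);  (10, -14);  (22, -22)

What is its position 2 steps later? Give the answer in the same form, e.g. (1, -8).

Consecutive displacements (+3, -2), (+6, -4), (+12, -8) scale by a factor of 2 each step.
step 4: (22, -22) + (+24, -16) → (46, -38)
step 5: (46, -38) + (+48, -32) → (94, -70)

(94, -70)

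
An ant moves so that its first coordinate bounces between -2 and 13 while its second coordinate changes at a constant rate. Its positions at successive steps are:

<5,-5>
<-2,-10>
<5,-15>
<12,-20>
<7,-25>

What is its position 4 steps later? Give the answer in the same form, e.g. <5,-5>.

<9,-45>

The first coordinate travels 7 per step and bounces off the walls at -2 and 13.
  step 5: 7 → 0
  step 6: 0 → 3
  step 7: 3 → 10
  step 8: 10 → 9
The second coordinate changes by -5 each step: at step 8 it is -45.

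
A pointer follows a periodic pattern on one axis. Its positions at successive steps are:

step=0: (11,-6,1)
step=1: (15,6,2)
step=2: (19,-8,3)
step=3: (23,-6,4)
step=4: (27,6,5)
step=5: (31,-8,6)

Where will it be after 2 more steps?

(39,6,8)

First: linear, +4 per step → 39 at step 7.
Second: cycles through -6, 6, -8 every 3 steps. Step 7 lands at position 1 of the cycle → 6.
Third: linear, +1 per step → 8 at step 7.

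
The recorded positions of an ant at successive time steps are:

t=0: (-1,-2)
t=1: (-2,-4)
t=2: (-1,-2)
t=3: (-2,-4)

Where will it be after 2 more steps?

The jumps are (-1,-2), (+1,+2), (-1,-2) — a geometric progression with ratio -1.
step 4: (-2,-4) + (+1,+2) → (-1,-2)
step 5: (-1,-2) + (-1,-2) → (-2,-4)

(-2,-4)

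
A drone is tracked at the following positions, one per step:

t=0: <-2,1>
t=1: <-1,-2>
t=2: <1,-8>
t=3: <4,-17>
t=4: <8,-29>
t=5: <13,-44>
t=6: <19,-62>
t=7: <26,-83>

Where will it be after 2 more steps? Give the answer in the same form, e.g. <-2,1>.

Successive displacements: <+1,-3>, <+2,-6>, <+3,-9>, <+4,-12>, <+5,-15>, <+6,-18>, <+7,-21> — each changes by <+1,-3>.
step 8: <26,-83> + <+8,-24> → <34,-107>
step 9: <34,-107> + <+9,-27> → <43,-134>

<43,-134>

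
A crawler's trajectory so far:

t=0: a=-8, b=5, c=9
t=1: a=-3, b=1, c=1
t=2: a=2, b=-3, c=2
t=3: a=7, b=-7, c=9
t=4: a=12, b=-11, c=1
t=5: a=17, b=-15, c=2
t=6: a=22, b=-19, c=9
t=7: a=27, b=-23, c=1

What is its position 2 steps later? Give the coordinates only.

a=37, b=-31, c=9

The a coordinate changes by +5 each step, so at step 9 it is -8 + 9·(5) = 37.
The b coordinate changes by -4 each step, so at step 9 it is 5 + 9·(-4) = -31.
The c coordinate repeats the cycle [9, 1, 2] with period 3; step 9 mod 3 = 0, giving 9.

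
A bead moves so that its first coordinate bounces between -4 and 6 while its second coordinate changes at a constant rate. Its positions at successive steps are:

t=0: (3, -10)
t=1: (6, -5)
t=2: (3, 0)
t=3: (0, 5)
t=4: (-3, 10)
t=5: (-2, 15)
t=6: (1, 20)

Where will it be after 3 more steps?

The first coordinate reflects between -4 and 6, moving 3 per step.
  step 7: 1 → 4
  step 8: 4 → 5
  step 9: 5 → 2
The second coordinate changes by +5 each step: at step 9 it is 35.

(2, 35)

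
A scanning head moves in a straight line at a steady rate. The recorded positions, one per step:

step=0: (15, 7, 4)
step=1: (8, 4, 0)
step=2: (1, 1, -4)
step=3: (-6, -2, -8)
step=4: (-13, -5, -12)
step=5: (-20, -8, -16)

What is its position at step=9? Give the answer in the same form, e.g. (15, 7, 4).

(-48, -20, -32)

Constant displacement of (-7, -3, -4) per step.
step 6: (-20, -8, -16) + (-7, -3, -4) → (-27, -11, -20)
step 7: (-27, -11, -20) + (-7, -3, -4) → (-34, -14, -24)
step 8: (-34, -14, -24) + (-7, -3, -4) → (-41, -17, -28)
step 9: (-41, -17, -28) + (-7, -3, -4) → (-48, -20, -32)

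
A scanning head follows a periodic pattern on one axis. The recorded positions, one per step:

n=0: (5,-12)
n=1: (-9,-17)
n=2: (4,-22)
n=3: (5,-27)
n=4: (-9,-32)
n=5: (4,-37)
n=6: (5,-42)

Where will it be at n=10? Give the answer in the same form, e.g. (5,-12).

(-9,-62)

First: cycles through 5, -9, 4 every 3 steps. Step 10 lands at position 1 of the cycle → -9.
Second: linear, -5 per step → -62 at step 10.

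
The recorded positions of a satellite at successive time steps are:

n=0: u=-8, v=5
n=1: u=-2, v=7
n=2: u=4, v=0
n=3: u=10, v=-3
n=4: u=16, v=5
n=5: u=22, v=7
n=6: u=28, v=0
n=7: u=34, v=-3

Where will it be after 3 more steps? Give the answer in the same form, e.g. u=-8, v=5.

u=52, v=0

The u coordinate changes by +6 each step, so at step 10 it is -8 + 10·(6) = 52.
The v coordinate repeats the cycle [5, 7, 0, -3] with period 4; step 10 mod 4 = 2, giving 0.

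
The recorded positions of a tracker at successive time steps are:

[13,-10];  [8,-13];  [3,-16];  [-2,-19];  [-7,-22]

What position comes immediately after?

Constant displacement of [-5,-3] per step.
step 5: [-7,-22] + [-5,-3] → [-12,-25]

[-12,-25]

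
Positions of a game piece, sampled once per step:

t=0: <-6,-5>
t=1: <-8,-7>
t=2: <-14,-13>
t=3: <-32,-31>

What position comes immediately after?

Consecutive displacements <-2,-2>, <-6,-6>, <-18,-18> scale by a factor of 3 each step.
step 4: <-32,-31> + <-54,-54> → <-86,-85>

<-86,-85>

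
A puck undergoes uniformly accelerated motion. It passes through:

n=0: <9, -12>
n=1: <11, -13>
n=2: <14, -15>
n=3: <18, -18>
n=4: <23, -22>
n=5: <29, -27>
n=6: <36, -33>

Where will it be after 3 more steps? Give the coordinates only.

Successive displacements: <+2, -1>, <+3, -2>, <+4, -3>, <+5, -4>, <+6, -5>, <+7, -6> — each changes by <+1, -1>.
step 7: <36, -33> + <+8, -7> → <44, -40>
step 8: <44, -40> + <+9, -8> → <53, -48>
step 9: <53, -48> + <+10, -9> → <63, -57>

<63, -57>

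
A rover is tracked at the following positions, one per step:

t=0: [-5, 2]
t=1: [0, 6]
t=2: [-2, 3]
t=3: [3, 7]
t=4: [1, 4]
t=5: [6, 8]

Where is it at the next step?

Differencing gives [+5, +4], [-2, -3], [+5, +4], [-2, -3], [+5, +4]. This is the pattern [+5, +4], [-2, -3] repeated.
step 6: apply [-2, -3] → [4, 5]

[4, 5]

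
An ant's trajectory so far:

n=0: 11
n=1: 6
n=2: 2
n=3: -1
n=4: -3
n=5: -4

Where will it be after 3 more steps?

Successive displacements: -5, -4, -3, -2, -1 — each changes by +1.
step 6: -4 + 0 → -4
step 7: -4 + 1 → -3
step 8: -3 + 2 → -1

-1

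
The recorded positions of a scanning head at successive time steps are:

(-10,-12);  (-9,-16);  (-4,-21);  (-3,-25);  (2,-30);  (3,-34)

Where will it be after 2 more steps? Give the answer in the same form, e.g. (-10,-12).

Differencing gives (+1,-4), (+5,-5), (+1,-4), (+5,-5), (+1,-4). This is the pattern (+1,-4), (+5,-5) repeated.
step 6: apply (+5,-5) → (8,-39)
step 7: apply (+1,-4) → (9,-43)

(9,-43)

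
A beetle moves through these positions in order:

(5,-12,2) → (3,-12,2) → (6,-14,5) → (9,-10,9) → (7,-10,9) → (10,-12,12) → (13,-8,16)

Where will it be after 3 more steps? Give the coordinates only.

(17,-6,23)

Step-to-step displacements: (-2,+0,+0), (+3,-2,+3), (+3,+4,+4), (-2,+0,+0), (+3,-2,+3), (+3,+4,+4) — a repeating cycle of length 3.
step 7: apply (-2,+0,+0) → (11,-8,16)
step 8: apply (+3,-2,+3) → (14,-10,19)
step 9: apply (+3,+4,+4) → (17,-6,23)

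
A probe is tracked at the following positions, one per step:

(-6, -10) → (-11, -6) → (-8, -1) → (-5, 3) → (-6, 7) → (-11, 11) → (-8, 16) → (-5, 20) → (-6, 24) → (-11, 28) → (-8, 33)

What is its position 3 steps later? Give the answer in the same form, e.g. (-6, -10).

(-11, 45)

Step-to-step displacements: (-5, +4), (+3, +5), (+3, +4), (-1, +4), (-5, +4), (+3, +5), (+3, +4), (-1, +4), (-5, +4), (+3, +5) — a repeating cycle of length 4.
step 11: apply (+3, +4) → (-5, 37)
step 12: apply (-1, +4) → (-6, 41)
step 13: apply (-5, +4) → (-11, 45)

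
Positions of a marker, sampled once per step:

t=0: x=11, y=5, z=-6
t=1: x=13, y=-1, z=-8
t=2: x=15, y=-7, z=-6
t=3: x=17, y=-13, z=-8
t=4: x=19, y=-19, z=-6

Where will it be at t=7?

The x coordinate changes by +2 each step, so at step 7 it is 11 + 7·(2) = 25.
The y coordinate changes by -6 each step, so at step 7 it is 5 + 7·(-6) = -37.
The z coordinate repeats the cycle [-6, -8] with period 2; step 7 mod 2 = 1, giving -8.

x=25, y=-37, z=-8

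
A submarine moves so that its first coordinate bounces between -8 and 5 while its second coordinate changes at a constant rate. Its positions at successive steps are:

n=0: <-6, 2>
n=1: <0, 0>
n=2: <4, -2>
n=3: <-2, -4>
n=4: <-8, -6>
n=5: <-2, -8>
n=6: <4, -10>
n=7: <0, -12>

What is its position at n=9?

<-4, -16>

The first coordinate travels 6 per step and bounces off the walls at -8 and 5.
  step 8: 0 → -6
  step 9: -6 → -4
The second coordinate changes by -2 each step: at step 9 it is -16.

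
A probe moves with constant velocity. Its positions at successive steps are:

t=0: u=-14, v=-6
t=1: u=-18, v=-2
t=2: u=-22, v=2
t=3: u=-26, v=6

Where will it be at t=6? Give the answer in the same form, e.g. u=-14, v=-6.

Constant displacement of (-4, +4) per step.
step 4: u=-26, v=6 + (-4, +4) → u=-30, v=10
step 5: u=-30, v=10 + (-4, +4) → u=-34, v=14
step 6: u=-34, v=14 + (-4, +4) → u=-38, v=18

u=-38, v=18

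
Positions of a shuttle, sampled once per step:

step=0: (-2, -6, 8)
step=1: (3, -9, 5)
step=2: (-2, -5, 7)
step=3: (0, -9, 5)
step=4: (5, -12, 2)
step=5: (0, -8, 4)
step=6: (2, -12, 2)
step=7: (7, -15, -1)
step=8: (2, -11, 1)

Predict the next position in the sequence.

Step-to-step displacements: (+5, -3, -3), (-5, +4, +2), (+2, -4, -2), (+5, -3, -3), (-5, +4, +2), (+2, -4, -2), (+5, -3, -3), (-5, +4, +2) — a repeating cycle of length 3.
step 9: apply (+2, -4, -2) → (4, -15, -1)

(4, -15, -1)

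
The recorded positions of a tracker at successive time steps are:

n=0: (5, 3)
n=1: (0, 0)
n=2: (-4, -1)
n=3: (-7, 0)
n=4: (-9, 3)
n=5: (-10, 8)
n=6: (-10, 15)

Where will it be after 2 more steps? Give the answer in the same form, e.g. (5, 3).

First differences are (-5, -3), (-4, -1), (-3, +1), (-2, +3), (-1, +5), (+0, +7); their common second difference is (+1, +2) (constant acceleration).
step 7: (-10, 15) + (+1, +9) → (-9, 24)
step 8: (-9, 24) + (+2, +11) → (-7, 35)

(-7, 35)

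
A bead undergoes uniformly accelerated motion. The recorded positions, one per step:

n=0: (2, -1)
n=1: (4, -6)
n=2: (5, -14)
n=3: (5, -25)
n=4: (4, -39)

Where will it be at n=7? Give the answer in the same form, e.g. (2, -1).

Taking differences between consecutive positions: (+2, -5), (+1, -8), (+0, -11), (-1, -14). These grow by (-1, -3) each step.
step 5: (4, -39) + (-2, -17) → (2, -56)
step 6: (2, -56) + (-3, -20) → (-1, -76)
step 7: (-1, -76) + (-4, -23) → (-5, -99)

(-5, -99)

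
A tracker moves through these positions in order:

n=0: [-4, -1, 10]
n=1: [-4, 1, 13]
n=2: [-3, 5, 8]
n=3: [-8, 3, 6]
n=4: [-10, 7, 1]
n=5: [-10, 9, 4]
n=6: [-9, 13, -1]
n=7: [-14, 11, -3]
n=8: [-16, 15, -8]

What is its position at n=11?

[-20, 19, -12]

The moves between consecutive positions are [+0, +2, +3], [+1, +4, -5], [-5, -2, -2], [-2, +4, -5], [+0, +2, +3], [+1, +4, -5], [-5, -2, -2], [-2, +4, -5]; they repeat the 4-cycle [[+0, +2, +3], [+1, +4, -5], [-5, -2, -2], [-2, +4, -5]].
step 9: apply [+0, +2, +3] → [-16, 17, -5]
step 10: apply [+1, +4, -5] → [-15, 21, -10]
step 11: apply [-5, -2, -2] → [-20, 19, -12]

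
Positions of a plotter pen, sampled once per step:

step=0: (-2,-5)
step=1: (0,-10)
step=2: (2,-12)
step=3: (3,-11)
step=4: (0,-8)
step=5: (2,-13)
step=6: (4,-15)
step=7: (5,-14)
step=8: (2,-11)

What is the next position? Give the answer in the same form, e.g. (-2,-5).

(4,-16)

Differencing gives (+2,-5), (+2,-2), (+1,+1), (-3,+3), (+2,-5), (+2,-2), (+1,+1), (-3,+3). This is the pattern (+2,-5), (+2,-2), (+1,+1), (-3,+3) repeated.
step 9: apply (+2,-5) → (4,-16)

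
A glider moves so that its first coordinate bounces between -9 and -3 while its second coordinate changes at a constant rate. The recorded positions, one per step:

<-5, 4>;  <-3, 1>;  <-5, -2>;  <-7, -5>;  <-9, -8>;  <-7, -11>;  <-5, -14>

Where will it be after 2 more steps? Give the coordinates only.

<-5, -20>

The first coordinate travels 2 per step and bounces off the walls at -9 and -3.
  step 7: -5 → -3
  step 8: -3 → -5
The second coordinate changes by -3 each step: at step 8 it is -20.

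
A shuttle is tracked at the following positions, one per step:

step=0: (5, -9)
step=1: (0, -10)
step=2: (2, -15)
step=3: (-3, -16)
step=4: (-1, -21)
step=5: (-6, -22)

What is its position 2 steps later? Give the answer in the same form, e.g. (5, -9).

The moves between consecutive positions are (-5, -1), (+2, -5), (-5, -1), (+2, -5), (-5, -1); they repeat the 2-cycle [(-5, -1), (+2, -5)].
step 6: apply (+2, -5) → (-4, -27)
step 7: apply (-5, -1) → (-9, -28)

(-9, -28)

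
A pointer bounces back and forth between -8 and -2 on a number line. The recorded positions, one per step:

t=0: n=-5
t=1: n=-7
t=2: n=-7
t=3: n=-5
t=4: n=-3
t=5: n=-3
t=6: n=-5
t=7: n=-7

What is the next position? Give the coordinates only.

The value travels 2 per step and bounces off the walls at -8 and -2.
  step 8: -7 → -7

n=-7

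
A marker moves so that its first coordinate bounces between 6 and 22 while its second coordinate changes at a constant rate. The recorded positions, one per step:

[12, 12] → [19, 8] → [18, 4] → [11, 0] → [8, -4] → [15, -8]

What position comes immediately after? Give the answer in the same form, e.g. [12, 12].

[22, -12]

The first coordinate travels 7 per step and bounces off the walls at 6 and 22.
  step 6: 15 → 22
The second coordinate changes by -4 each step: at step 6 it is -12.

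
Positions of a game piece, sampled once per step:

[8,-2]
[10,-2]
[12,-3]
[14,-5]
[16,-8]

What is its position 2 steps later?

Successive displacements: [+2,+0], [+2,-1], [+2,-2], [+2,-3] — each changes by [+0,-1].
step 5: [16,-8] + [+2,-4] → [18,-12]
step 6: [18,-12] + [+2,-5] → [20,-17]

[20,-17]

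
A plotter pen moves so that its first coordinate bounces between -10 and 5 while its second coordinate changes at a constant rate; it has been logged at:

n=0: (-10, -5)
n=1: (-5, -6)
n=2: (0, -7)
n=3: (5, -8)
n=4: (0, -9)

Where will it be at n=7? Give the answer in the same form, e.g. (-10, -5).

(-5, -12)

The first coordinate reflects between -10 and 5, moving 5 per step.
  step 5: 0 → -5
  step 6: -5 → -10
  step 7: -10 → -5
The second coordinate changes by -1 each step: at step 7 it is -12.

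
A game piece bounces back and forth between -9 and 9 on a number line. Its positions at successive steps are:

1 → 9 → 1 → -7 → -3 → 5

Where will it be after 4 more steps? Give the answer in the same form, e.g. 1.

1

The value reflects between -9 and 9, moving 8 per step.
  step 6: 5 → 5
  step 7: 5 → -3
  step 8: -3 → -7
  step 9: -7 → 1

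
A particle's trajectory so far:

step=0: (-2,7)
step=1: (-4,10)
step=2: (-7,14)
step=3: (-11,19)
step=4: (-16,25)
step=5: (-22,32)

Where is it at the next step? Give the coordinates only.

Successive displacements: (-2,+3), (-3,+4), (-4,+5), (-5,+6), (-6,+7) — each changes by (-1,+1).
step 6: (-22,32) + (-7,+8) → (-29,40)

(-29,40)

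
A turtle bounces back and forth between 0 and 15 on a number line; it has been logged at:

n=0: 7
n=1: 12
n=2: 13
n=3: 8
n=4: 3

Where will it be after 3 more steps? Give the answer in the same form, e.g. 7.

The value reflects between 0 and 15, moving 5 per step.
  step 5: 3 → 2
  step 6: 2 → 7
  step 7: 7 → 12

12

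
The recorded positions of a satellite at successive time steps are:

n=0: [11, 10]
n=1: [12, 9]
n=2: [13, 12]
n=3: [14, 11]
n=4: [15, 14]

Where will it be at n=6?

[17, 16]

Differencing gives [+1, -1], [+1, +3], [+1, -1], [+1, +3]. This is the pattern [+1, -1], [+1, +3] repeated.
step 5: apply [+1, -1] → [16, 13]
step 6: apply [+1, +3] → [17, 16]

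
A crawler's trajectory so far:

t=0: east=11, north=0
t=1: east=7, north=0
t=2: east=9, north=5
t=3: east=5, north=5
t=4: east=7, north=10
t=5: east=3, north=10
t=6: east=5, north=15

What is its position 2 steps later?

east=3, north=20

Step-to-step displacements: (-4, +0), (+2, +5), (-4, +0), (+2, +5), (-4, +0), (+2, +5) — a repeating cycle of length 2.
step 7: apply (-4, +0) → east=1, north=15
step 8: apply (+2, +5) → east=3, north=20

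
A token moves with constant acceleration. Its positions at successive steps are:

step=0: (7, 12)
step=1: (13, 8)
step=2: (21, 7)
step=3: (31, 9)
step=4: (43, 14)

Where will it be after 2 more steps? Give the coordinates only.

Successive displacements: (+6, -4), (+8, -1), (+10, +2), (+12, +5) — each changes by (+2, +3).
step 5: (43, 14) + (+14, +8) → (57, 22)
step 6: (57, 22) + (+16, +11) → (73, 33)

(73, 33)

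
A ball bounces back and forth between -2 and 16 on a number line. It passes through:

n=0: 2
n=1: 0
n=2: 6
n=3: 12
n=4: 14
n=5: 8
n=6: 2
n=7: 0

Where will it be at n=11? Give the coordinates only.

The value reflects between -2 and 16, moving 6 per step.
  step 8: 0 → 6
  step 9: 6 → 12
  step 10: 12 → 14
  step 11: 14 → 8

8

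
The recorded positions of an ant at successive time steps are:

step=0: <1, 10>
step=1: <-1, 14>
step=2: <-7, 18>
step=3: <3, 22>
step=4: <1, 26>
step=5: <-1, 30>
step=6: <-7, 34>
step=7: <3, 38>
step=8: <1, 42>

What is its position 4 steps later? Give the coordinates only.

<1, 58>

The first coordinate repeats the cycle [1, -1, -7, 3] with period 4; step 12 mod 4 = 0, giving 1.
The second coordinate changes by +4 each step, so at step 12 it is 10 + 12·(4) = 58.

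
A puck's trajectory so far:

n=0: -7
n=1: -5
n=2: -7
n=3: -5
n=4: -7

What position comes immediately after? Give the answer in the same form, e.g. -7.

The jumps are +2, -2, +2, -2 — a geometric progression with ratio -1.
step 5: -7 + 2 → -5

-5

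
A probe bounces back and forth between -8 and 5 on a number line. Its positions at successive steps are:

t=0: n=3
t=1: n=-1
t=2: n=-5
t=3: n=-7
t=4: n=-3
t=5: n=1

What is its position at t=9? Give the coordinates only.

The value travels 4 per step and bounces off the walls at -8 and 5.
  step 6: 1 → 5
  step 7: 5 → 1
  step 8: 1 → -3
  step 9: -3 → -7

n=-7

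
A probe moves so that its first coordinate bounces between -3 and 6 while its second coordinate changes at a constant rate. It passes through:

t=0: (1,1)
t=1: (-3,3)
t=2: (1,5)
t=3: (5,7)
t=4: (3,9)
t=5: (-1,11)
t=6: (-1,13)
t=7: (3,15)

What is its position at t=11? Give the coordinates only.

The first coordinate travels 4 per step and bounces off the walls at -3 and 6.
  step 8: 3 → 5
  step 9: 5 → 1
  step 10: 1 → -3
  step 11: -3 → 1
The second coordinate changes by +2 each step: at step 11 it is 23.

(1,23)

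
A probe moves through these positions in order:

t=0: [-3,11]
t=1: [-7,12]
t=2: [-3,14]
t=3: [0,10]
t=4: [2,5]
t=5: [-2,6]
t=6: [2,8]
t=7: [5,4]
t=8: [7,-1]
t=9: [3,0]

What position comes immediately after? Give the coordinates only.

[7,2]

The moves between consecutive positions are [-4,+1], [+4,+2], [+3,-4], [+2,-5], [-4,+1], [+4,+2], [+3,-4], [+2,-5], [-4,+1]; they repeat the 4-cycle [[-4,+1], [+4,+2], [+3,-4], [+2,-5]].
step 10: apply [+4,+2] → [7,2]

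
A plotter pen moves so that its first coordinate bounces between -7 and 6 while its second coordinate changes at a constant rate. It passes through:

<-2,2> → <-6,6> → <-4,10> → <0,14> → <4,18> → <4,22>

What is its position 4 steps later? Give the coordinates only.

The first coordinate reflects between -7 and 6, moving 4 per step.
  step 6: 4 → 0
  step 7: 0 → -4
  step 8: -4 → -6
  step 9: -6 → -2
The second coordinate changes by +4 each step: at step 9 it is 38.

<-2,38>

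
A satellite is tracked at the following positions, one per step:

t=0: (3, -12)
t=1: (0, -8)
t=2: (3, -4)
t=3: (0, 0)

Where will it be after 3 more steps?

The first coordinate repeats the cycle [3, 0] with period 2; step 6 mod 2 = 0, giving 3.
The second coordinate changes by +4 each step, so at step 6 it is -12 + 6·(4) = 12.

(3, 12)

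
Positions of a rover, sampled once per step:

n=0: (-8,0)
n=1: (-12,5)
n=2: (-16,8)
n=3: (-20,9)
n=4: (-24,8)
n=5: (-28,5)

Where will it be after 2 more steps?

Successive displacements: (-4,+5), (-4,+3), (-4,+1), (-4,-1), (-4,-3) — each changes by (+0,-2).
step 6: (-28,5) + (-4,-5) → (-32,0)
step 7: (-32,0) + (-4,-7) → (-36,-7)

(-36,-7)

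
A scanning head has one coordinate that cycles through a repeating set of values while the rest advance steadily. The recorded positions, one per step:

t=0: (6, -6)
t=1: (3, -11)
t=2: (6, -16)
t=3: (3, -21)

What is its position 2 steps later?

First: cycles through 6, 3 every 2 steps. Step 5 lands at position 1 of the cycle → 3.
Second: linear, -5 per step → -31 at step 5.

(3, -31)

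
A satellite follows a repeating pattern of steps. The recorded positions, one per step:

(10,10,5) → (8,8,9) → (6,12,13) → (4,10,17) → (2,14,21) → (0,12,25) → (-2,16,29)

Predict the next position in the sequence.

(-4,14,33)

The moves between consecutive positions are (-2,-2,+4), (-2,+4,+4), (-2,-2,+4), (-2,+4,+4), (-2,-2,+4), (-2,+4,+4); they repeat the 2-cycle [(-2,-2,+4), (-2,+4,+4)].
step 7: apply (-2,-2,+4) → (-4,14,33)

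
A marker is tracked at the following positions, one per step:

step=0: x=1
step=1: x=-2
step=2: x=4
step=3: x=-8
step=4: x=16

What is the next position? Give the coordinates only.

x=-32

Consecutive displacements -3, +6, -12, +24 scale by a factor of -2 each step.
step 5: 16 − 48 → x=-32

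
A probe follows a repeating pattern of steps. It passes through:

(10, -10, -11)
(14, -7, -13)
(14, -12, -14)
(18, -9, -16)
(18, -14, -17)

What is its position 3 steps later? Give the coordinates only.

The moves between consecutive positions are (+4, +3, -2), (+0, -5, -1), (+4, +3, -2), (+0, -5, -1); they repeat the 2-cycle [(+4, +3, -2), (+0, -5, -1)].
step 5: apply (+4, +3, -2) → (22, -11, -19)
step 6: apply (+0, -5, -1) → (22, -16, -20)
step 7: apply (+4, +3, -2) → (26, -13, -22)

(26, -13, -22)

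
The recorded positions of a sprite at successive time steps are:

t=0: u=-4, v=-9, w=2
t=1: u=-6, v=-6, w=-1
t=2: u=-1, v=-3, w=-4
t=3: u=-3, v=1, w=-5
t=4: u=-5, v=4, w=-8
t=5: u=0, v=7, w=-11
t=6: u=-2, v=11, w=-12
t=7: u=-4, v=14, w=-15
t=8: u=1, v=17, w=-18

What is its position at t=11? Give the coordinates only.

Step-to-step displacements: (-2, +3, -3), (+5, +3, -3), (-2, +4, -1), (-2, +3, -3), (+5, +3, -3), (-2, +4, -1), (-2, +3, -3), (+5, +3, -3) — a repeating cycle of length 3.
step 9: apply (-2, +4, -1) → u=-1, v=21, w=-19
step 10: apply (-2, +3, -3) → u=-3, v=24, w=-22
step 11: apply (+5, +3, -3) → u=2, v=27, w=-25

u=2, v=27, w=-25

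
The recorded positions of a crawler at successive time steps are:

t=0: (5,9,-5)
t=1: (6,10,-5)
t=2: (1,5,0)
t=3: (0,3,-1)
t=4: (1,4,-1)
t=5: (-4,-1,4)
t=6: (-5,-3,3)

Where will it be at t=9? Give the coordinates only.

(-10,-9,7)

The moves between consecutive positions are (+1,+1,+0), (-5,-5,+5), (-1,-2,-1), (+1,+1,+0), (-5,-5,+5), (-1,-2,-1); they repeat the 3-cycle [(+1,+1,+0), (-5,-5,+5), (-1,-2,-1)].
step 7: apply (+1,+1,+0) → (-4,-2,3)
step 8: apply (-5,-5,+5) → (-9,-7,8)
step 9: apply (-1,-2,-1) → (-10,-9,7)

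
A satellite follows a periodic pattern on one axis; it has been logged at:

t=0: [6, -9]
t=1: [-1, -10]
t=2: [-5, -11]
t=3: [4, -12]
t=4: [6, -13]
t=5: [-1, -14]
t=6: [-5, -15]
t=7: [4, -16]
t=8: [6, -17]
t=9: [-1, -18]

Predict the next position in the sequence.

First: cycles through 6, -1, -5, 4 every 4 steps. Step 10 lands at position 2 of the cycle → -5.
Second: linear, -1 per step → -19 at step 10.

[-5, -19]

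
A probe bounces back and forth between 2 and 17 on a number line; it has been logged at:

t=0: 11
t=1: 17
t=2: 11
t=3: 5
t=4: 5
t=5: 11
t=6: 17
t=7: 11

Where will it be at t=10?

11

The value travels 6 per step and bounces off the walls at 2 and 17.
  step 8: 11 → 5
  step 9: 5 → 5
  step 10: 5 → 11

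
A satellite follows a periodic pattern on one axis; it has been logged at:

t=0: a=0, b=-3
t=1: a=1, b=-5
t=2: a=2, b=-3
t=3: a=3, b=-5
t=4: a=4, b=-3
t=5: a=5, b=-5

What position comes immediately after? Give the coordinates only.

a=6, b=-3

The a coordinate changes by +1 each step, so at step 6 it is 0 + 6·(1) = 6.
The b coordinate repeats the cycle [-3, -5] with period 2; step 6 mod 2 = 0, giving -3.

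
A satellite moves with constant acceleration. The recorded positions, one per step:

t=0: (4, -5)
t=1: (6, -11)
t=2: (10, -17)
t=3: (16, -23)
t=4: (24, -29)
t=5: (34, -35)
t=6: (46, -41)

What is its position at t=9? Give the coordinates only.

Taking differences between consecutive positions: (+2, -6), (+4, -6), (+6, -6), (+8, -6), (+10, -6), (+12, -6). These grow by (+2, +0) each step.
step 7: (46, -41) + (+14, -6) → (60, -47)
step 8: (60, -47) + (+16, -6) → (76, -53)
step 9: (76, -53) + (+18, -6) → (94, -59)

(94, -59)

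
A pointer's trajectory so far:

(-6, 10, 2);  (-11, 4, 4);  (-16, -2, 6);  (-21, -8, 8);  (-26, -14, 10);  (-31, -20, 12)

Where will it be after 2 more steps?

Each step adds (-5, -6, +2) to the position.
step 6: (-31, -20, 12) + (-5, -6, +2) → (-36, -26, 14)
step 7: (-36, -26, 14) + (-5, -6, +2) → (-41, -32, 16)

(-41, -32, 16)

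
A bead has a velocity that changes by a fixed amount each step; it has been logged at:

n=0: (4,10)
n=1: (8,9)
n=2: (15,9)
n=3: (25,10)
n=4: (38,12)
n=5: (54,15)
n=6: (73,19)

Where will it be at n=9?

(148,37)

Taking differences between consecutive positions: (+4,-1), (+7,+0), (+10,+1), (+13,+2), (+16,+3), (+19,+4). These grow by (+3,+1) each step.
step 7: (73,19) + (+22,+5) → (95,24)
step 8: (95,24) + (+25,+6) → (120,30)
step 9: (120,30) + (+28,+7) → (148,37)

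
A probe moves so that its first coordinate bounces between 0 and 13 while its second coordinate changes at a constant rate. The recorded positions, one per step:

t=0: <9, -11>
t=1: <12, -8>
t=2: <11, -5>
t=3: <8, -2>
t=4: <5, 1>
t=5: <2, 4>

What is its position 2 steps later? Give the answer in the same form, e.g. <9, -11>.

The first coordinate travels 3 per step and bounces off the walls at 0 and 13.
  step 6: 2 → 1
  step 7: 1 → 4
The second coordinate changes by +3 each step: at step 7 it is 10.

<4, 10>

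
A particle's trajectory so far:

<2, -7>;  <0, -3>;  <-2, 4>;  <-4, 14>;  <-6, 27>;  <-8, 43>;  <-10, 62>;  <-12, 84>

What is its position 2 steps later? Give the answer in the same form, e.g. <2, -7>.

<-16, 137>

First differences are <-2, +4>, <-2, +7>, <-2, +10>, <-2, +13>, <-2, +16>, <-2, +19>, <-2, +22>; their common second difference is <+0, +3> (constant acceleration).
step 8: <-12, 84> + <-2, +25> → <-14, 109>
step 9: <-14, 109> + <-2, +28> → <-16, 137>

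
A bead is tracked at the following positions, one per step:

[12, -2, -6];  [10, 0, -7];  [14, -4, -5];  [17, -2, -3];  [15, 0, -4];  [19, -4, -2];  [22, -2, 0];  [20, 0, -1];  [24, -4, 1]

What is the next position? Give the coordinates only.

[27, -2, 3]

Step-to-step displacements: [-2, +2, -1], [+4, -4, +2], [+3, +2, +2], [-2, +2, -1], [+4, -4, +2], [+3, +2, +2], [-2, +2, -1], [+4, -4, +2] — a repeating cycle of length 3.
step 9: apply [+3, +2, +2] → [27, -2, 3]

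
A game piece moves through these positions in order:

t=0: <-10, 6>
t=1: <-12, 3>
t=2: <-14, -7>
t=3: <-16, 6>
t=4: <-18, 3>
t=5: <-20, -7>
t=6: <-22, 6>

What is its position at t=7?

<-24, 3>

The first coordinate changes by -2 each step, so at step 7 it is -10 + 7·(-2) = -24.
The second coordinate repeats the cycle [6, 3, -7] with period 3; step 7 mod 3 = 1, giving 3.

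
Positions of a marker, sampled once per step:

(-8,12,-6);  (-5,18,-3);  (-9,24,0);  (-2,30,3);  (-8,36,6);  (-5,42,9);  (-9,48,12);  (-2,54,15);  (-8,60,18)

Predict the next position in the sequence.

First: cycles through -8, -5, -9, -2 every 4 steps. Step 9 lands at position 1 of the cycle → -5.
Second: linear, +6 per step → 66 at step 9.
Third: linear, +3 per step → 21 at step 9.

(-5,66,21)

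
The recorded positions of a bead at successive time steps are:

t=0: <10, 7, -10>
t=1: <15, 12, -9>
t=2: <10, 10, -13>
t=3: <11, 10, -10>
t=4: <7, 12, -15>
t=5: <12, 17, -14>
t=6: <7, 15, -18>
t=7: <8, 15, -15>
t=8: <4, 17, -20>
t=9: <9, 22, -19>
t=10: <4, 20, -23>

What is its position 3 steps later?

<6, 27, -24>

The moves between consecutive positions are <+5, +5, +1>, <-5, -2, -4>, <+1, +0, +3>, <-4, +2, -5>, <+5, +5, +1>, <-5, -2, -4>, <+1, +0, +3>, <-4, +2, -5>, <+5, +5, +1>, <-5, -2, -4>; they repeat the 4-cycle [<+5, +5, +1>, <-5, -2, -4>, <+1, +0, +3>, <-4, +2, -5>].
step 11: apply <+1, +0, +3> → <5, 20, -20>
step 12: apply <-4, +2, -5> → <1, 22, -25>
step 13: apply <+5, +5, +1> → <6, 27, -24>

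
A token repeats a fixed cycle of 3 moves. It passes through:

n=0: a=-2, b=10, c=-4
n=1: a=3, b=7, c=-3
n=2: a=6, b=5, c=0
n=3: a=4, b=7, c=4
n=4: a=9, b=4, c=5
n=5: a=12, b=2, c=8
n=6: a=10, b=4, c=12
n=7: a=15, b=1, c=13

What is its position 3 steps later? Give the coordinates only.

a=21, b=-2, c=21

Differencing gives (+5, -3, +1), (+3, -2, +3), (-2, +2, +4), (+5, -3, +1), (+3, -2, +3), (-2, +2, +4), (+5, -3, +1). This is the pattern (+5, -3, +1), (+3, -2, +3), (-2, +2, +4) repeated.
step 8: apply (+3, -2, +3) → a=18, b=-1, c=16
step 9: apply (-2, +2, +4) → a=16, b=1, c=20
step 10: apply (+5, -3, +1) → a=21, b=-2, c=21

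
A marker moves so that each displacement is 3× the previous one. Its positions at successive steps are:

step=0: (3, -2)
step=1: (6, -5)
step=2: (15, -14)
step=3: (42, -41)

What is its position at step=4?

(123, -122)

Step-to-step displacements: (+3, -3), (+9, -9), (+27, -27); each is 3× the previous.
step 4: (42, -41) + (+81, -81) → (123, -122)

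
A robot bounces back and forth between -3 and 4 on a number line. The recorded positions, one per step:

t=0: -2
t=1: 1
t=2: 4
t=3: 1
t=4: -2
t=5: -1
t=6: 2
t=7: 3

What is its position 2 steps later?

-3

The value reflects between -3 and 4, moving 3 per step.
  step 8: 3 → 0
  step 9: 0 → -3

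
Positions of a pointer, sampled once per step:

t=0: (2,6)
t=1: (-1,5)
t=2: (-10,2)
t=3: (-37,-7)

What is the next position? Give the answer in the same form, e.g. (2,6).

(-118,-34)

The jumps are (-3,-1), (-9,-3), (-27,-9) — a geometric progression with ratio 3.
step 4: (-37,-7) + (-81,-27) → (-118,-34)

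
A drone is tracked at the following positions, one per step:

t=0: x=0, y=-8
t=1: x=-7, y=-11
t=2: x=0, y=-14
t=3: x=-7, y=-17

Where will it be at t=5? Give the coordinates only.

X: cycles through 0, -7 every 2 steps. Step 5 lands at position 1 of the cycle → -7.
Y: linear, -3 per step → -23 at step 5.

x=-7, y=-23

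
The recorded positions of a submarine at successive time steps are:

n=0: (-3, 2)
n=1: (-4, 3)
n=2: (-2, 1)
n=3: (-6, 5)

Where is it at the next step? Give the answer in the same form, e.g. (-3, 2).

Step-to-step displacements: (-1, +1), (+2, -2), (-4, +4); each is -2× the previous.
step 4: (-6, 5) + (+8, -8) → (2, -3)

(2, -3)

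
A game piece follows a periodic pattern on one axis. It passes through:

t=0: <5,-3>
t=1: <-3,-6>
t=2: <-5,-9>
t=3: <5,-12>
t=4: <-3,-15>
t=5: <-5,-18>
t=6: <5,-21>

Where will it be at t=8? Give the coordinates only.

First: cycles through 5, -3, -5 every 3 steps. Step 8 lands at position 2 of the cycle → -5.
Second: linear, -3 per step → -27 at step 8.

<-5,-27>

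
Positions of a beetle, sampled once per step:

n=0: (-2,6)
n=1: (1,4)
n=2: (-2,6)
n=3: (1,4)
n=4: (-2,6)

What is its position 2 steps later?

Step-to-step displacements: (+3,-2), (-3,+2), (+3,-2), (-3,+2); each is -1× the previous.
step 5: (-2,6) + (+3,-2) → (1,4)
step 6: (1,4) + (-3,+2) → (-2,6)

(-2,6)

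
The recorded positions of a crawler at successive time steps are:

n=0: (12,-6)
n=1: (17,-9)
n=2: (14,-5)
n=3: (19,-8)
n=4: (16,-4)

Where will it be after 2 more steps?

(18,-3)

Differencing gives (+5,-3), (-3,+4), (+5,-3), (-3,+4). This is the pattern (+5,-3), (-3,+4) repeated.
step 5: apply (+5,-3) → (21,-7)
step 6: apply (-3,+4) → (18,-3)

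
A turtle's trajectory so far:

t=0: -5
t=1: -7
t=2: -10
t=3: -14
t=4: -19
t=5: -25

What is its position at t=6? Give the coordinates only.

-32

First differences are -2, -3, -4, -5, -6; their common second difference is -1 (constant acceleration).
step 6: -25 − 7 → -32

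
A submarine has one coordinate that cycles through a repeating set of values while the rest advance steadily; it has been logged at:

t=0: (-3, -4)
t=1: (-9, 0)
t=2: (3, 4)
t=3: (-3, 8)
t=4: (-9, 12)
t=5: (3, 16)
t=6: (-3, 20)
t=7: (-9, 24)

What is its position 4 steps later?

(3, 40)

The first coordinate repeats the cycle [-3, -9, 3] with period 3; step 11 mod 3 = 2, giving 3.
The second coordinate changes by +4 each step, so at step 11 it is -4 + 11·(4) = 40.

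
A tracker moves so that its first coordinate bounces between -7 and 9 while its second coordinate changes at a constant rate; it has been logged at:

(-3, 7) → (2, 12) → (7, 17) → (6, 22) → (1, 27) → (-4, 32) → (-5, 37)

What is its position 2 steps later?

(5, 47)

The first coordinate travels 5 per step and bounces off the walls at -7 and 9.
  step 7: -5 → 0
  step 8: 0 → 5
The second coordinate changes by +5 each step: at step 8 it is 47.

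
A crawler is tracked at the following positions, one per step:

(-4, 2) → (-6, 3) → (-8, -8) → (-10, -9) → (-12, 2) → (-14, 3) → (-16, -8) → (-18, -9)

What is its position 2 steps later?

First: linear, -2 per step → -22 at step 9.
Second: cycles through 2, 3, -8, -9 every 4 steps. Step 9 lands at position 1 of the cycle → 3.

(-22, 3)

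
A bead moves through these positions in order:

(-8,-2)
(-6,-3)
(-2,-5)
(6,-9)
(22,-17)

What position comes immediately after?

The jumps are (+2,-1), (+4,-2), (+8,-4), (+16,-8) — a geometric progression with ratio 2.
step 5: (22,-17) + (+32,-16) → (54,-33)

(54,-33)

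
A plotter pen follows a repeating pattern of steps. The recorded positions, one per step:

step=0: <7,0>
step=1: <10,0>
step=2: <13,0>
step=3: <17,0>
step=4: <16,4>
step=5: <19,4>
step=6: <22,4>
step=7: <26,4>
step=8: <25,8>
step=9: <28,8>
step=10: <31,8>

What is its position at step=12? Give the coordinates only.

<34,12>

Step-to-step displacements: <+3,+0>, <+3,+0>, <+4,+0>, <-1,+4>, <+3,+0>, <+3,+0>, <+4,+0>, <-1,+4>, <+3,+0>, <+3,+0> — a repeating cycle of length 4.
step 11: apply <+4,+0> → <35,8>
step 12: apply <-1,+4> → <34,12>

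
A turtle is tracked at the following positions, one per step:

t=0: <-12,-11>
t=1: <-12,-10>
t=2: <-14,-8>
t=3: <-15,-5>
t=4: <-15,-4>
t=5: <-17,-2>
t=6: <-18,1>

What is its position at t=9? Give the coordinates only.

<-21,7>

The moves between consecutive positions are <+0,+1>, <-2,+2>, <-1,+3>, <+0,+1>, <-2,+2>, <-1,+3>; they repeat the 3-cycle [<+0,+1>, <-2,+2>, <-1,+3>].
step 7: apply <+0,+1> → <-18,2>
step 8: apply <-2,+2> → <-20,4>
step 9: apply <-1,+3> → <-21,7>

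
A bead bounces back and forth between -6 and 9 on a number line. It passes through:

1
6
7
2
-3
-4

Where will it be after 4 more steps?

2

The value travels 5 per step and bounces off the walls at -6 and 9.
  step 6: -4 → 1
  step 7: 1 → 6
  step 8: 6 → 7
  step 9: 7 → 2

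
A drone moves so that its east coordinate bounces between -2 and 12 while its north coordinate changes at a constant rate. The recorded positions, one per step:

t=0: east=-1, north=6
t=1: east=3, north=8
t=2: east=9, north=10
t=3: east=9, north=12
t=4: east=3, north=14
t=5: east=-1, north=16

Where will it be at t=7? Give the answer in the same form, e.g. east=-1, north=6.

east=11, north=20

The east coordinate reflects between -2 and 12, moving 6 per step.
  step 6: -1 → 5
  step 7: 5 → 11
The north coordinate changes by +2 each step: at step 7 it is 20.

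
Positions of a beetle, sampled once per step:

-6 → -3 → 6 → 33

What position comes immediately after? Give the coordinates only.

The jumps are +3, +9, +27 — a geometric progression with ratio 3.
step 4: 33 + 81 → 114

114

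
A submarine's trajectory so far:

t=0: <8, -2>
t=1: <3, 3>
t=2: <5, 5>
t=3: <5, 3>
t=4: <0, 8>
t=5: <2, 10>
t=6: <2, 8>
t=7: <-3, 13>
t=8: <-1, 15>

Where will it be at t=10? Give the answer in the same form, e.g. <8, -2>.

<-6, 18>

Differencing gives <-5, +5>, <+2, +2>, <+0, -2>, <-5, +5>, <+2, +2>, <+0, -2>, <-5, +5>, <+2, +2>. This is the pattern <-5, +5>, <+2, +2>, <+0, -2> repeated.
step 9: apply <+0, -2> → <-1, 13>
step 10: apply <-5, +5> → <-6, 18>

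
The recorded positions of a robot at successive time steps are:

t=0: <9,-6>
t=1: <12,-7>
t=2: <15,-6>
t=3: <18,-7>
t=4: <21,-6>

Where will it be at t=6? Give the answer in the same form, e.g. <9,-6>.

<27,-6>

First: linear, +3 per step → 27 at step 6.
Second: cycles through -6, -7 every 2 steps. Step 6 lands at position 0 of the cycle → -6.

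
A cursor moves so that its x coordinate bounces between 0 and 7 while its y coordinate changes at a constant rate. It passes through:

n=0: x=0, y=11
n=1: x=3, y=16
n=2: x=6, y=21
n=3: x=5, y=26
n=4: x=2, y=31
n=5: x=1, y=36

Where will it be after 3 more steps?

x=4, y=51

The x coordinate travels 3 per step and bounces off the walls at 0 and 7.
  step 6: 1 → 4
  step 7: 4 → 7
  step 8: 7 → 4
The y coordinate changes by +5 each step: at step 8 it is 51.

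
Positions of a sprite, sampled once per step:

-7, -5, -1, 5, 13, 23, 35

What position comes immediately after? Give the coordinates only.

Taking differences between consecutive positions: +2, +4, +6, +8, +10, +12. These grow by +2 each step.
step 7: 35 + 14 → 49

49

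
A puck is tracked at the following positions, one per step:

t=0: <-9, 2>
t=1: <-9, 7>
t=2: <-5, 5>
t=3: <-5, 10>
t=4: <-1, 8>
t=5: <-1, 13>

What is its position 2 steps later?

Differencing gives <+0, +5>, <+4, -2>, <+0, +5>, <+4, -2>, <+0, +5>. This is the pattern <+0, +5>, <+4, -2> repeated.
step 6: apply <+4, -2> → <3, 11>
step 7: apply <+0, +5> → <3, 16>

<3, 16>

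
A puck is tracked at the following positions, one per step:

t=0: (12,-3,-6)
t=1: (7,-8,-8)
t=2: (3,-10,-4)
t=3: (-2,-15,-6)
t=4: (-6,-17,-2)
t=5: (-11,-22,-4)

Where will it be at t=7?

(-20,-29,-2)

Step-to-step displacements: (-5,-5,-2), (-4,-2,+4), (-5,-5,-2), (-4,-2,+4), (-5,-5,-2) — a repeating cycle of length 2.
step 6: apply (-4,-2,+4) → (-15,-24,0)
step 7: apply (-5,-5,-2) → (-20,-29,-2)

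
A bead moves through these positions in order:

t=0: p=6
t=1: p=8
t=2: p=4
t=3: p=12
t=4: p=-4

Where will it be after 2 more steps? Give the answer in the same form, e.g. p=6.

Step-to-step displacements: +2, -4, +8, -16; each is -2× the previous.
step 5: -4 + 32 → p=28
step 6: 28 − 64 → p=-36

p=-36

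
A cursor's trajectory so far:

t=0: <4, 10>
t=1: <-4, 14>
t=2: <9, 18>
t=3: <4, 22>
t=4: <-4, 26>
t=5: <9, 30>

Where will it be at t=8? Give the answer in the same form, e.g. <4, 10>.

<9, 42>

First: cycles through 4, -4, 9 every 3 steps. Step 8 lands at position 2 of the cycle → 9.
Second: linear, +4 per step → 42 at step 8.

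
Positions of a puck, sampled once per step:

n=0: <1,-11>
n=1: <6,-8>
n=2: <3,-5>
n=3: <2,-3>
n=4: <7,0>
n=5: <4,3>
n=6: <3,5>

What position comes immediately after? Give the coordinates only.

<8,8>

Step-to-step displacements: <+5,+3>, <-3,+3>, <-1,+2>, <+5,+3>, <-3,+3>, <-1,+2> — a repeating cycle of length 3.
step 7: apply <+5,+3> → <8,8>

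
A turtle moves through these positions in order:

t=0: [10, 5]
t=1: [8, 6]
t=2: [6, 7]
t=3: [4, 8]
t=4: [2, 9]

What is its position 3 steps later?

Each step adds [-2, +1] to the position.
step 5: [2, 9] + [-2, +1] → [0, 10]
step 6: [0, 10] + [-2, +1] → [-2, 11]
step 7: [-2, 11] + [-2, +1] → [-4, 12]

[-4, 12]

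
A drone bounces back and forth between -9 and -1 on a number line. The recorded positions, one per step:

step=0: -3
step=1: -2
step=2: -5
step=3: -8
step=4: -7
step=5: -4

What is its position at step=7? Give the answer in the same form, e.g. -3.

-4

The value travels 3 per step and bounces off the walls at -9 and -1.
  step 6: -4 → -1
  step 7: -1 → -4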